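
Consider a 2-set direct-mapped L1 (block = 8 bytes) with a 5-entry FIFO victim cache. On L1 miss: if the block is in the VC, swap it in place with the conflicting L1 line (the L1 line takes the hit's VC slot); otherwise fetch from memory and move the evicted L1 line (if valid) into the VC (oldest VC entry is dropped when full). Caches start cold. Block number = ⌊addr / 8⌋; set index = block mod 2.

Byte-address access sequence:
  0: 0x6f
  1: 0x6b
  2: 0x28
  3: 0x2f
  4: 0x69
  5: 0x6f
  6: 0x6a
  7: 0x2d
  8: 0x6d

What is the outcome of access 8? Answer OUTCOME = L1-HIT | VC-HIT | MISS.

  [0] addr=0x6f blk=13 s=1: MISS | VC []
  [1] addr=0x6b blk=13 s=1: L1-HIT | VC []
  [2] addr=0x28 blk=5 s=1: MISS | VC [13]
  [3] addr=0x2f blk=5 s=1: L1-HIT | VC [13]
  [4] addr=0x69 blk=13 s=1: VC-HIT | VC [5]
  [5] addr=0x6f blk=13 s=1: L1-HIT | VC [5]
  [6] addr=0x6a blk=13 s=1: L1-HIT | VC [5]
  [7] addr=0x2d blk=5 s=1: VC-HIT | VC [13]
  [8] addr=0x6d blk=13 s=1: VC-HIT | VC [5]

OUTCOME = VC-HIT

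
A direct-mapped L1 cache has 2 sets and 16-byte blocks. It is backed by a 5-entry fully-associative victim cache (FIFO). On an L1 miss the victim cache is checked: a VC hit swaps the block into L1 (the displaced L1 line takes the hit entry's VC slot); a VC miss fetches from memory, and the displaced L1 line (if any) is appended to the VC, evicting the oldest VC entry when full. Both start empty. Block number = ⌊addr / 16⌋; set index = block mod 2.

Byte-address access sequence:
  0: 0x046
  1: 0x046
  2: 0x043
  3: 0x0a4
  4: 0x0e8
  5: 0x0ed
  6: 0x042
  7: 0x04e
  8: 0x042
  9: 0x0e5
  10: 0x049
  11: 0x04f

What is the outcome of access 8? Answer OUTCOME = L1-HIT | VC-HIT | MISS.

OUTCOME = L1-HIT

  [0] addr=0x46 blk=4 s=0: MISS | VC []
  [1] addr=0x46 blk=4 s=0: L1-HIT | VC []
  [2] addr=0x43 blk=4 s=0: L1-HIT | VC []
  [3] addr=0xa4 blk=10 s=0: MISS | VC [4]
  [4] addr=0xe8 blk=14 s=0: MISS | VC [4, 10]
  [5] addr=0xed blk=14 s=0: L1-HIT | VC [4, 10]
  [6] addr=0x42 blk=4 s=0: VC-HIT | VC [14, 10]
  [7] addr=0x4e blk=4 s=0: L1-HIT | VC [14, 10]
  [8] addr=0x42 blk=4 s=0: L1-HIT | VC [14, 10]
  [9] addr=0xe5 blk=14 s=0: VC-HIT | VC [4, 10]
  [10] addr=0x49 blk=4 s=0: VC-HIT | VC [14, 10]
  [11] addr=0x4f blk=4 s=0: L1-HIT | VC [14, 10]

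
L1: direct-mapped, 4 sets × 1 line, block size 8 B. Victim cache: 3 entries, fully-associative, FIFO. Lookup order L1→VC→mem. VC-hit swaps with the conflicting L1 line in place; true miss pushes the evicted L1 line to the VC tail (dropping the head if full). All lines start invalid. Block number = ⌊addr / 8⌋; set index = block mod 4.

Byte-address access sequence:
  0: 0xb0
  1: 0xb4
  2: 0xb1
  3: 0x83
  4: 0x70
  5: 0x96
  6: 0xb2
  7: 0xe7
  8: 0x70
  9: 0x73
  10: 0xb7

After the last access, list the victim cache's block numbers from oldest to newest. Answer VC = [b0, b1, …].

0: 0xb0 (blk 22, set 2) → MISS  vc=[]
1: 0xb4 (blk 22, set 2) → L1-HIT  vc=[]
2: 0xb1 (blk 22, set 2) → L1-HIT  vc=[]
3: 0x83 (blk 16, set 0) → MISS  vc=[]
4: 0x70 (blk 14, set 2) → MISS  vc=[22]
5: 0x96 (blk 18, set 2) → MISS  vc=[22, 14]
6: 0xb2 (blk 22, set 2) → VC-HIT  vc=[18, 14]
7: 0xe7 (blk 28, set 0) → MISS  vc=[18, 14, 16]
8: 0x70 (blk 14, set 2) → VC-HIT  vc=[18, 22, 16]
9: 0x73 (blk 14, set 2) → L1-HIT  vc=[18, 22, 16]
10: 0xb7 (blk 22, set 2) → VC-HIT  vc=[18, 14, 16]

VC = [18, 14, 16]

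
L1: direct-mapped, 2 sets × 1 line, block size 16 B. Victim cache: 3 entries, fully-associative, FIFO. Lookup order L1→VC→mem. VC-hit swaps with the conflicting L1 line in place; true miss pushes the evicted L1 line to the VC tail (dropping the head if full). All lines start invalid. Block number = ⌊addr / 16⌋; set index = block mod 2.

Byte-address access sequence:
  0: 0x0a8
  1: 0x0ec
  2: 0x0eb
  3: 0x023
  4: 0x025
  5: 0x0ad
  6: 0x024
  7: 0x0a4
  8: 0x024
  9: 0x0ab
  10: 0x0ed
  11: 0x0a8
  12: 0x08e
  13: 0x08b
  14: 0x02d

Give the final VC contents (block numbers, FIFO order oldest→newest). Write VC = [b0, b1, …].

#0 0xa8→b10/s0 MISS; vc=[]
#1 0xec→b14/s0 MISS; vc=[10]
#2 0xeb→b14/s0 L1-HIT; vc=[10]
#3 0x23→b2/s0 MISS; vc=[10,14]
#4 0x25→b2/s0 L1-HIT; vc=[10,14]
#5 0xad→b10/s0 VC-HIT; vc=[2,14]
#6 0x24→b2/s0 VC-HIT; vc=[10,14]
#7 0xa4→b10/s0 VC-HIT; vc=[2,14]
#8 0x24→b2/s0 VC-HIT; vc=[10,14]
#9 0xab→b10/s0 VC-HIT; vc=[2,14]
#10 0xed→b14/s0 VC-HIT; vc=[2,10]
#11 0xa8→b10/s0 VC-HIT; vc=[2,14]
#12 0x8e→b8/s0 MISS; vc=[2,14,10]
#13 0x8b→b8/s0 L1-HIT; vc=[2,14,10]
#14 0x2d→b2/s0 VC-HIT; vc=[8,14,10]

VC = [8, 14, 10]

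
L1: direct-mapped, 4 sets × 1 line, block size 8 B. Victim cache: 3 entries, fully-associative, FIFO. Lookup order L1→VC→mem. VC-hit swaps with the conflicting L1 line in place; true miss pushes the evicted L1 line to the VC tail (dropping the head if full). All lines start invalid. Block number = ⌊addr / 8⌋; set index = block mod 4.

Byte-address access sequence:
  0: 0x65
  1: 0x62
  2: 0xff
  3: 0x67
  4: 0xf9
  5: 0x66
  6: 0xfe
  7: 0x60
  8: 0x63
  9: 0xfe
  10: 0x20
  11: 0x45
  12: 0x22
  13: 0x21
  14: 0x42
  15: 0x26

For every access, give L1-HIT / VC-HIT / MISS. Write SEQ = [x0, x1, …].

SEQ = [MISS, L1-HIT, MISS, L1-HIT, L1-HIT, L1-HIT, L1-HIT, L1-HIT, L1-HIT, L1-HIT, MISS, MISS, VC-HIT, L1-HIT, VC-HIT, VC-HIT]

  [0] addr=0x65 blk=12 s=0: MISS | VC []
  [1] addr=0x62 blk=12 s=0: L1-HIT | VC []
  [2] addr=0xff blk=31 s=3: MISS | VC []
  [3] addr=0x67 blk=12 s=0: L1-HIT | VC []
  [4] addr=0xf9 blk=31 s=3: L1-HIT | VC []
  [5] addr=0x66 blk=12 s=0: L1-HIT | VC []
  [6] addr=0xfe blk=31 s=3: L1-HIT | VC []
  [7] addr=0x60 blk=12 s=0: L1-HIT | VC []
  [8] addr=0x63 blk=12 s=0: L1-HIT | VC []
  [9] addr=0xfe blk=31 s=3: L1-HIT | VC []
  [10] addr=0x20 blk=4 s=0: MISS | VC [12]
  [11] addr=0x45 blk=8 s=0: MISS | VC [12, 4]
  [12] addr=0x22 blk=4 s=0: VC-HIT | VC [12, 8]
  [13] addr=0x21 blk=4 s=0: L1-HIT | VC [12, 8]
  [14] addr=0x42 blk=8 s=0: VC-HIT | VC [12, 4]
  [15] addr=0x26 blk=4 s=0: VC-HIT | VC [12, 8]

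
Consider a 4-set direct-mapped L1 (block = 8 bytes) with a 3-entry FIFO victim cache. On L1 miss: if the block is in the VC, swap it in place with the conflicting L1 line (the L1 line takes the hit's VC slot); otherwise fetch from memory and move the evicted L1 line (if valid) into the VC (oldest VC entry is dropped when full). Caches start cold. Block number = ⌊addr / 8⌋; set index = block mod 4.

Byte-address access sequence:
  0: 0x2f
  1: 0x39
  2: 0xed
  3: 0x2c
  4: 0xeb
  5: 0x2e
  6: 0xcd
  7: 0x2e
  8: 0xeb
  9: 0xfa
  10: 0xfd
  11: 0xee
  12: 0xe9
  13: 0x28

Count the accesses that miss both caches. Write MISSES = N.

0: 0x2f (blk 5, set 1) → MISS  vc=[]
1: 0x39 (blk 7, set 3) → MISS  vc=[]
2: 0xed (blk 29, set 1) → MISS  vc=[5]
3: 0x2c (blk 5, set 1) → VC-HIT  vc=[29]
4: 0xeb (blk 29, set 1) → VC-HIT  vc=[5]
5: 0x2e (blk 5, set 1) → VC-HIT  vc=[29]
6: 0xcd (blk 25, set 1) → MISS  vc=[29, 5]
7: 0x2e (blk 5, set 1) → VC-HIT  vc=[29, 25]
8: 0xeb (blk 29, set 1) → VC-HIT  vc=[5, 25]
9: 0xfa (blk 31, set 3) → MISS  vc=[5, 25, 7]
10: 0xfd (blk 31, set 3) → L1-HIT  vc=[5, 25, 7]
11: 0xee (blk 29, set 1) → L1-HIT  vc=[5, 25, 7]
12: 0xe9 (blk 29, set 1) → L1-HIT  vc=[5, 25, 7]
13: 0x28 (blk 5, set 1) → VC-HIT  vc=[29, 25, 7]

MISSES = 5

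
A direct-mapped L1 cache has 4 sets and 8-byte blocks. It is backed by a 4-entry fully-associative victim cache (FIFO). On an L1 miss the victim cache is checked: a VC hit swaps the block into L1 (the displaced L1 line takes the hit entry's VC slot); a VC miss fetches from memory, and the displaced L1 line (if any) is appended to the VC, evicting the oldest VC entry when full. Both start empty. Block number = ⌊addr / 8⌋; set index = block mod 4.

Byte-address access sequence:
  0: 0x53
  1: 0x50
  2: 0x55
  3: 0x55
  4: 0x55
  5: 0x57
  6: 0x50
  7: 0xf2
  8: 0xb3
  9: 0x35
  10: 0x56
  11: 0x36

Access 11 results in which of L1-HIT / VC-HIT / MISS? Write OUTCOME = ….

#0 0x53→b10/s2 MISS; vc=[]
#1 0x50→b10/s2 L1-HIT; vc=[]
#2 0x55→b10/s2 L1-HIT; vc=[]
#3 0x55→b10/s2 L1-HIT; vc=[]
#4 0x55→b10/s2 L1-HIT; vc=[]
#5 0x57→b10/s2 L1-HIT; vc=[]
#6 0x50→b10/s2 L1-HIT; vc=[]
#7 0xf2→b30/s2 MISS; vc=[10]
#8 0xb3→b22/s2 MISS; vc=[10,30]
#9 0x35→b6/s2 MISS; vc=[10,30,22]
#10 0x56→b10/s2 VC-HIT; vc=[6,30,22]
#11 0x36→b6/s2 VC-HIT; vc=[10,30,22]

OUTCOME = VC-HIT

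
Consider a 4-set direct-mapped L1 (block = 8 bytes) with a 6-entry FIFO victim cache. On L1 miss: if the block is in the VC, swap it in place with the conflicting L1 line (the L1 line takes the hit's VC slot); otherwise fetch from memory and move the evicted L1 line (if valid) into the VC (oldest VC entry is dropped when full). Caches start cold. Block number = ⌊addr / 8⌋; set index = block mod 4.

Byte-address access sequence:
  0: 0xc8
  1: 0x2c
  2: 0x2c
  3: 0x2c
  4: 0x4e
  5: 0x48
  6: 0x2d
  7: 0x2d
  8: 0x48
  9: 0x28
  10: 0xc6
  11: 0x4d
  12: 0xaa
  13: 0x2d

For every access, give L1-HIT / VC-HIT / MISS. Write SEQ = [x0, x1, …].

SEQ = [MISS, MISS, L1-HIT, L1-HIT, MISS, L1-HIT, VC-HIT, L1-HIT, VC-HIT, VC-HIT, MISS, VC-HIT, MISS, VC-HIT]

  [0] addr=0xc8 blk=25 s=1: MISS | VC []
  [1] addr=0x2c blk=5 s=1: MISS | VC [25]
  [2] addr=0x2c blk=5 s=1: L1-HIT | VC [25]
  [3] addr=0x2c blk=5 s=1: L1-HIT | VC [25]
  [4] addr=0x4e blk=9 s=1: MISS | VC [25, 5]
  [5] addr=0x48 blk=9 s=1: L1-HIT | VC [25, 5]
  [6] addr=0x2d blk=5 s=1: VC-HIT | VC [25, 9]
  [7] addr=0x2d blk=5 s=1: L1-HIT | VC [25, 9]
  [8] addr=0x48 blk=9 s=1: VC-HIT | VC [25, 5]
  [9] addr=0x28 blk=5 s=1: VC-HIT | VC [25, 9]
  [10] addr=0xc6 blk=24 s=0: MISS | VC [25, 9]
  [11] addr=0x4d blk=9 s=1: VC-HIT | VC [25, 5]
  [12] addr=0xaa blk=21 s=1: MISS | VC [25, 5, 9]
  [13] addr=0x2d blk=5 s=1: VC-HIT | VC [25, 21, 9]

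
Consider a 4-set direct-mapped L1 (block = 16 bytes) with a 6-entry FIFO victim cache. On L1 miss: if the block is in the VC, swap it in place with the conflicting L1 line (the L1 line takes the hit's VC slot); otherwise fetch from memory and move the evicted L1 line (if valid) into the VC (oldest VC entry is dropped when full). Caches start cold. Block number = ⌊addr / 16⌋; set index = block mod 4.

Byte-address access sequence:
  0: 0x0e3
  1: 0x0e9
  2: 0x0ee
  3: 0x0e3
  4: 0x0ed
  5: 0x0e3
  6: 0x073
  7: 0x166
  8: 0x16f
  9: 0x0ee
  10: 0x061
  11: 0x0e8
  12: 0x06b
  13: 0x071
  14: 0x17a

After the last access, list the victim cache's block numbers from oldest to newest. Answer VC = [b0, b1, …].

  [0] addr=0xe3 blk=14 s=2: MISS | VC []
  [1] addr=0xe9 blk=14 s=2: L1-HIT | VC []
  [2] addr=0xee blk=14 s=2: L1-HIT | VC []
  [3] addr=0xe3 blk=14 s=2: L1-HIT | VC []
  [4] addr=0xed blk=14 s=2: L1-HIT | VC []
  [5] addr=0xe3 blk=14 s=2: L1-HIT | VC []
  [6] addr=0x73 blk=7 s=3: MISS | VC []
  [7] addr=0x166 blk=22 s=2: MISS | VC [14]
  [8] addr=0x16f blk=22 s=2: L1-HIT | VC [14]
  [9] addr=0xee blk=14 s=2: VC-HIT | VC [22]
  [10] addr=0x61 blk=6 s=2: MISS | VC [22, 14]
  [11] addr=0xe8 blk=14 s=2: VC-HIT | VC [22, 6]
  [12] addr=0x6b blk=6 s=2: VC-HIT | VC [22, 14]
  [13] addr=0x71 blk=7 s=3: L1-HIT | VC [22, 14]
  [14] addr=0x17a blk=23 s=3: MISS | VC [22, 14, 7]

VC = [22, 14, 7]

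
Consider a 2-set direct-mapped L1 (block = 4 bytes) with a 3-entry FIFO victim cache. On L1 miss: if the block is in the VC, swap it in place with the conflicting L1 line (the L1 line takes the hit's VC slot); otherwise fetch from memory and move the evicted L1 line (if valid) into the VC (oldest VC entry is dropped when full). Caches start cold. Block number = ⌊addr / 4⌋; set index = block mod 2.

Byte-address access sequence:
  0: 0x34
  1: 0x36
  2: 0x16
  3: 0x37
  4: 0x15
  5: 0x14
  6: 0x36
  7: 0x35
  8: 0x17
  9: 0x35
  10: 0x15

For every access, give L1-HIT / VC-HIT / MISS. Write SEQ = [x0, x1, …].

SEQ = [MISS, L1-HIT, MISS, VC-HIT, VC-HIT, L1-HIT, VC-HIT, L1-HIT, VC-HIT, VC-HIT, VC-HIT]

  [0] addr=0x34 blk=13 s=1: MISS | VC []
  [1] addr=0x36 blk=13 s=1: L1-HIT | VC []
  [2] addr=0x16 blk=5 s=1: MISS | VC [13]
  [3] addr=0x37 blk=13 s=1: VC-HIT | VC [5]
  [4] addr=0x15 blk=5 s=1: VC-HIT | VC [13]
  [5] addr=0x14 blk=5 s=1: L1-HIT | VC [13]
  [6] addr=0x36 blk=13 s=1: VC-HIT | VC [5]
  [7] addr=0x35 blk=13 s=1: L1-HIT | VC [5]
  [8] addr=0x17 blk=5 s=1: VC-HIT | VC [13]
  [9] addr=0x35 blk=13 s=1: VC-HIT | VC [5]
  [10] addr=0x15 blk=5 s=1: VC-HIT | VC [13]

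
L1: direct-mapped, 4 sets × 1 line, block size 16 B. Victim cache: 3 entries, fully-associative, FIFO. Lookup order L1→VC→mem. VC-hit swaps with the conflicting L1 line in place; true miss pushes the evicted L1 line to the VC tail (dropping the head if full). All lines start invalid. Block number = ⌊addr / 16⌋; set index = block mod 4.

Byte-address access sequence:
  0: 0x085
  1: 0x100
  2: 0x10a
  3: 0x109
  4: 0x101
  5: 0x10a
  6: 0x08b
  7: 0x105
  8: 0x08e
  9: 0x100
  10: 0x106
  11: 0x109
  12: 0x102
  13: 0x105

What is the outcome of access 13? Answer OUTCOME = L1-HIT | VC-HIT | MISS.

OUTCOME = L1-HIT

#0 0x85→b8/s0 MISS; vc=[]
#1 0x100→b16/s0 MISS; vc=[8]
#2 0x10a→b16/s0 L1-HIT; vc=[8]
#3 0x109→b16/s0 L1-HIT; vc=[8]
#4 0x101→b16/s0 L1-HIT; vc=[8]
#5 0x10a→b16/s0 L1-HIT; vc=[8]
#6 0x8b→b8/s0 VC-HIT; vc=[16]
#7 0x105→b16/s0 VC-HIT; vc=[8]
#8 0x8e→b8/s0 VC-HIT; vc=[16]
#9 0x100→b16/s0 VC-HIT; vc=[8]
#10 0x106→b16/s0 L1-HIT; vc=[8]
#11 0x109→b16/s0 L1-HIT; vc=[8]
#12 0x102→b16/s0 L1-HIT; vc=[8]
#13 0x105→b16/s0 L1-HIT; vc=[8]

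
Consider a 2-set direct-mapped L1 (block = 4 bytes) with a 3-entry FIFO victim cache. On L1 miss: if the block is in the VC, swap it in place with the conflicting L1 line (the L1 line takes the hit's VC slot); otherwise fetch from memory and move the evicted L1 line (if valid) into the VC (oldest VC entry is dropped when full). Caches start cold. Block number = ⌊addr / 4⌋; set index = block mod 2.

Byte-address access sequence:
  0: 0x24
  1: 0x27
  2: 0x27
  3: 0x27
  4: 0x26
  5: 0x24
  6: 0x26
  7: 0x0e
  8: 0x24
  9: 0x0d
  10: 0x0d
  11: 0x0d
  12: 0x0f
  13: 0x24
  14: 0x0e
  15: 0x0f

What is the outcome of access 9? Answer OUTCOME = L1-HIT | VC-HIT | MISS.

OUTCOME = VC-HIT

  [0] addr=0x24 blk=9 s=1: MISS | VC []
  [1] addr=0x27 blk=9 s=1: L1-HIT | VC []
  [2] addr=0x27 blk=9 s=1: L1-HIT | VC []
  [3] addr=0x27 blk=9 s=1: L1-HIT | VC []
  [4] addr=0x26 blk=9 s=1: L1-HIT | VC []
  [5] addr=0x24 blk=9 s=1: L1-HIT | VC []
  [6] addr=0x26 blk=9 s=1: L1-HIT | VC []
  [7] addr=0xe blk=3 s=1: MISS | VC [9]
  [8] addr=0x24 blk=9 s=1: VC-HIT | VC [3]
  [9] addr=0xd blk=3 s=1: VC-HIT | VC [9]
  [10] addr=0xd blk=3 s=1: L1-HIT | VC [9]
  [11] addr=0xd blk=3 s=1: L1-HIT | VC [9]
  [12] addr=0xf blk=3 s=1: L1-HIT | VC [9]
  [13] addr=0x24 blk=9 s=1: VC-HIT | VC [3]
  [14] addr=0xe blk=3 s=1: VC-HIT | VC [9]
  [15] addr=0xf blk=3 s=1: L1-HIT | VC [9]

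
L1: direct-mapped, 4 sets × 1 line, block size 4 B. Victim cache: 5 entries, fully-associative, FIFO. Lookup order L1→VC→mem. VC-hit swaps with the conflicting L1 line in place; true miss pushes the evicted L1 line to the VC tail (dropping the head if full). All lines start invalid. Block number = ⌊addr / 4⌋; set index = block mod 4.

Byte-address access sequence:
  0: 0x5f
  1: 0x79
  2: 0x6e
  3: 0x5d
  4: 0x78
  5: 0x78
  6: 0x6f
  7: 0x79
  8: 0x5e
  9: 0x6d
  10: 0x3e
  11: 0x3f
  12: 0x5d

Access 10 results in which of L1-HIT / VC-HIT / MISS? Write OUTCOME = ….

OUTCOME = MISS

  [0] addr=0x5f blk=23 s=3: MISS | VC []
  [1] addr=0x79 blk=30 s=2: MISS | VC []
  [2] addr=0x6e blk=27 s=3: MISS | VC [23]
  [3] addr=0x5d blk=23 s=3: VC-HIT | VC [27]
  [4] addr=0x78 blk=30 s=2: L1-HIT | VC [27]
  [5] addr=0x78 blk=30 s=2: L1-HIT | VC [27]
  [6] addr=0x6f blk=27 s=3: VC-HIT | VC [23]
  [7] addr=0x79 blk=30 s=2: L1-HIT | VC [23]
  [8] addr=0x5e blk=23 s=3: VC-HIT | VC [27]
  [9] addr=0x6d blk=27 s=3: VC-HIT | VC [23]
  [10] addr=0x3e blk=15 s=3: MISS | VC [23, 27]
  [11] addr=0x3f blk=15 s=3: L1-HIT | VC [23, 27]
  [12] addr=0x5d blk=23 s=3: VC-HIT | VC [15, 27]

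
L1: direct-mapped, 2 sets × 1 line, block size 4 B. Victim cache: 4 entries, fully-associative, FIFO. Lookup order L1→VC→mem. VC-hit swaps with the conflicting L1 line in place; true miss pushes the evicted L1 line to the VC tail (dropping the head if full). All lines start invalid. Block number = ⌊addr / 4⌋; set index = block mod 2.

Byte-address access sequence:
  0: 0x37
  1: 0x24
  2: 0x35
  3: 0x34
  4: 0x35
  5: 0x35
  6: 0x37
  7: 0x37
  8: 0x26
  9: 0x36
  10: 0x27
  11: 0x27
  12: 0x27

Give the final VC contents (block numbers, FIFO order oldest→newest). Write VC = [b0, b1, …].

VC = [13]

  [0] addr=0x37 blk=13 s=1: MISS | VC []
  [1] addr=0x24 blk=9 s=1: MISS | VC [13]
  [2] addr=0x35 blk=13 s=1: VC-HIT | VC [9]
  [3] addr=0x34 blk=13 s=1: L1-HIT | VC [9]
  [4] addr=0x35 blk=13 s=1: L1-HIT | VC [9]
  [5] addr=0x35 blk=13 s=1: L1-HIT | VC [9]
  [6] addr=0x37 blk=13 s=1: L1-HIT | VC [9]
  [7] addr=0x37 blk=13 s=1: L1-HIT | VC [9]
  [8] addr=0x26 blk=9 s=1: VC-HIT | VC [13]
  [9] addr=0x36 blk=13 s=1: VC-HIT | VC [9]
  [10] addr=0x27 blk=9 s=1: VC-HIT | VC [13]
  [11] addr=0x27 blk=9 s=1: L1-HIT | VC [13]
  [12] addr=0x27 blk=9 s=1: L1-HIT | VC [13]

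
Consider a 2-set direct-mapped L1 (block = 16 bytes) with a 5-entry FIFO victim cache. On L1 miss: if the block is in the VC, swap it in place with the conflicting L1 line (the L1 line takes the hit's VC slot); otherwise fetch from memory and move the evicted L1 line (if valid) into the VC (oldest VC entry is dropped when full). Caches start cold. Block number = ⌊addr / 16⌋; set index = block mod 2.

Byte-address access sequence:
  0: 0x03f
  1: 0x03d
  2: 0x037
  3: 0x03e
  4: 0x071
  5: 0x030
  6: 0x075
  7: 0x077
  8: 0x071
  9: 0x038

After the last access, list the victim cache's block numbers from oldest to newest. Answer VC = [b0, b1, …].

#0 0x3f→b3/s1 MISS; vc=[]
#1 0x3d→b3/s1 L1-HIT; vc=[]
#2 0x37→b3/s1 L1-HIT; vc=[]
#3 0x3e→b3/s1 L1-HIT; vc=[]
#4 0x71→b7/s1 MISS; vc=[3]
#5 0x30→b3/s1 VC-HIT; vc=[7]
#6 0x75→b7/s1 VC-HIT; vc=[3]
#7 0x77→b7/s1 L1-HIT; vc=[3]
#8 0x71→b7/s1 L1-HIT; vc=[3]
#9 0x38→b3/s1 VC-HIT; vc=[7]

VC = [7]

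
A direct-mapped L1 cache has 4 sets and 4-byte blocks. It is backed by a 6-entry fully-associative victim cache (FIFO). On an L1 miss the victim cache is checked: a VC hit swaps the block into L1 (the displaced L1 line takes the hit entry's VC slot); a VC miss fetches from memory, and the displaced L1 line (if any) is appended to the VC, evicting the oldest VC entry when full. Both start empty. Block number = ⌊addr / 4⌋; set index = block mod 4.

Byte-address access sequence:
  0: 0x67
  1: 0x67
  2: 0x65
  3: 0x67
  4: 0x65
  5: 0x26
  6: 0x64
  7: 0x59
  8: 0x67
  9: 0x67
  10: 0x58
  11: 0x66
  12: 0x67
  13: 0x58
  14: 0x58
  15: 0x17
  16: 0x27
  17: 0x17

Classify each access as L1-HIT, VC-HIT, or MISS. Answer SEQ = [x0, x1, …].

0: 0x67 (blk 25, set 1) → MISS  vc=[]
1: 0x67 (blk 25, set 1) → L1-HIT  vc=[]
2: 0x65 (blk 25, set 1) → L1-HIT  vc=[]
3: 0x67 (blk 25, set 1) → L1-HIT  vc=[]
4: 0x65 (blk 25, set 1) → L1-HIT  vc=[]
5: 0x26 (blk 9, set 1) → MISS  vc=[25]
6: 0x64 (blk 25, set 1) → VC-HIT  vc=[9]
7: 0x59 (blk 22, set 2) → MISS  vc=[9]
8: 0x67 (blk 25, set 1) → L1-HIT  vc=[9]
9: 0x67 (blk 25, set 1) → L1-HIT  vc=[9]
10: 0x58 (blk 22, set 2) → L1-HIT  vc=[9]
11: 0x66 (blk 25, set 1) → L1-HIT  vc=[9]
12: 0x67 (blk 25, set 1) → L1-HIT  vc=[9]
13: 0x58 (blk 22, set 2) → L1-HIT  vc=[9]
14: 0x58 (blk 22, set 2) → L1-HIT  vc=[9]
15: 0x17 (blk 5, set 1) → MISS  vc=[9, 25]
16: 0x27 (blk 9, set 1) → VC-HIT  vc=[5, 25]
17: 0x17 (blk 5, set 1) → VC-HIT  vc=[9, 25]

SEQ = [MISS, L1-HIT, L1-HIT, L1-HIT, L1-HIT, MISS, VC-HIT, MISS, L1-HIT, L1-HIT, L1-HIT, L1-HIT, L1-HIT, L1-HIT, L1-HIT, MISS, VC-HIT, VC-HIT]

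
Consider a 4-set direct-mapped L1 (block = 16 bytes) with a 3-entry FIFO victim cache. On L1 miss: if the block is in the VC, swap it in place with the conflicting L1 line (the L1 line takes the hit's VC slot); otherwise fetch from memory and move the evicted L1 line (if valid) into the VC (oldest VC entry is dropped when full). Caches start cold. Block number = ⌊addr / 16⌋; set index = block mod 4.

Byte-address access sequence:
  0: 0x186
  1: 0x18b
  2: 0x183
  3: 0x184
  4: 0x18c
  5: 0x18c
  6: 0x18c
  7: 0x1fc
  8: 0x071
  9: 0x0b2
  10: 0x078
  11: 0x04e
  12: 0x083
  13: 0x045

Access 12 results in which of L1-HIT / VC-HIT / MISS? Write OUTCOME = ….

OUTCOME = MISS

  [0] addr=0x186 blk=24 s=0: MISS | VC []
  [1] addr=0x18b blk=24 s=0: L1-HIT | VC []
  [2] addr=0x183 blk=24 s=0: L1-HIT | VC []
  [3] addr=0x184 blk=24 s=0: L1-HIT | VC []
  [4] addr=0x18c blk=24 s=0: L1-HIT | VC []
  [5] addr=0x18c blk=24 s=0: L1-HIT | VC []
  [6] addr=0x18c blk=24 s=0: L1-HIT | VC []
  [7] addr=0x1fc blk=31 s=3: MISS | VC []
  [8] addr=0x71 blk=7 s=3: MISS | VC [31]
  [9] addr=0xb2 blk=11 s=3: MISS | VC [31, 7]
  [10] addr=0x78 blk=7 s=3: VC-HIT | VC [31, 11]
  [11] addr=0x4e blk=4 s=0: MISS | VC [31, 11, 24]
  [12] addr=0x83 blk=8 s=0: MISS | VC [11, 24, 4]
  [13] addr=0x45 blk=4 s=0: VC-HIT | VC [11, 24, 8]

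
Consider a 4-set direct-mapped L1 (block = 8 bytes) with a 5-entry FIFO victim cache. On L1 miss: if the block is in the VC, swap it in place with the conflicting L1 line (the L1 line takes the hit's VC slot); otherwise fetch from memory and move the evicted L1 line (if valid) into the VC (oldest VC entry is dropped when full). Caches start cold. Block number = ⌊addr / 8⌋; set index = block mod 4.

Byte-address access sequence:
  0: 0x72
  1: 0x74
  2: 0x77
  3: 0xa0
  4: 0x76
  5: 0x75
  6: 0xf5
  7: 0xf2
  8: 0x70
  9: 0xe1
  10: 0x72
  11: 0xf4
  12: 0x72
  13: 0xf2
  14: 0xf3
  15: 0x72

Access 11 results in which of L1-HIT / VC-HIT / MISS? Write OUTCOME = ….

  [0] addr=0x72 blk=14 s=2: MISS | VC []
  [1] addr=0x74 blk=14 s=2: L1-HIT | VC []
  [2] addr=0x77 blk=14 s=2: L1-HIT | VC []
  [3] addr=0xa0 blk=20 s=0: MISS | VC []
  [4] addr=0x76 blk=14 s=2: L1-HIT | VC []
  [5] addr=0x75 blk=14 s=2: L1-HIT | VC []
  [6] addr=0xf5 blk=30 s=2: MISS | VC [14]
  [7] addr=0xf2 blk=30 s=2: L1-HIT | VC [14]
  [8] addr=0x70 blk=14 s=2: VC-HIT | VC [30]
  [9] addr=0xe1 blk=28 s=0: MISS | VC [30, 20]
  [10] addr=0x72 blk=14 s=2: L1-HIT | VC [30, 20]
  [11] addr=0xf4 blk=30 s=2: VC-HIT | VC [14, 20]
  [12] addr=0x72 blk=14 s=2: VC-HIT | VC [30, 20]
  [13] addr=0xf2 blk=30 s=2: VC-HIT | VC [14, 20]
  [14] addr=0xf3 blk=30 s=2: L1-HIT | VC [14, 20]
  [15] addr=0x72 blk=14 s=2: VC-HIT | VC [30, 20]

OUTCOME = VC-HIT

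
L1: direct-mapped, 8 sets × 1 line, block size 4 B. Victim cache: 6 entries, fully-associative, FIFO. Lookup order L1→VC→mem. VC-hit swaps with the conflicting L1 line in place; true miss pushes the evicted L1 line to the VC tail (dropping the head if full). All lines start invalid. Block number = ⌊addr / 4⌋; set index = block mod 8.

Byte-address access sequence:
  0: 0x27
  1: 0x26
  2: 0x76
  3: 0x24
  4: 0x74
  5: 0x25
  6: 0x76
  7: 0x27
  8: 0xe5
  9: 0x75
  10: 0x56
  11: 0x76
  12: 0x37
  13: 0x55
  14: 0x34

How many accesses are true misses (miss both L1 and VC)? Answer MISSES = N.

MISSES = 5

  [0] addr=0x27 blk=9 s=1: MISS | VC []
  [1] addr=0x26 blk=9 s=1: L1-HIT | VC []
  [2] addr=0x76 blk=29 s=5: MISS | VC []
  [3] addr=0x24 blk=9 s=1: L1-HIT | VC []
  [4] addr=0x74 blk=29 s=5: L1-HIT | VC []
  [5] addr=0x25 blk=9 s=1: L1-HIT | VC []
  [6] addr=0x76 blk=29 s=5: L1-HIT | VC []
  [7] addr=0x27 blk=9 s=1: L1-HIT | VC []
  [8] addr=0xe5 blk=57 s=1: MISS | VC [9]
  [9] addr=0x75 blk=29 s=5: L1-HIT | VC [9]
  [10] addr=0x56 blk=21 s=5: MISS | VC [9, 29]
  [11] addr=0x76 blk=29 s=5: VC-HIT | VC [9, 21]
  [12] addr=0x37 blk=13 s=5: MISS | VC [9, 21, 29]
  [13] addr=0x55 blk=21 s=5: VC-HIT | VC [9, 13, 29]
  [14] addr=0x34 blk=13 s=5: VC-HIT | VC [9, 21, 29]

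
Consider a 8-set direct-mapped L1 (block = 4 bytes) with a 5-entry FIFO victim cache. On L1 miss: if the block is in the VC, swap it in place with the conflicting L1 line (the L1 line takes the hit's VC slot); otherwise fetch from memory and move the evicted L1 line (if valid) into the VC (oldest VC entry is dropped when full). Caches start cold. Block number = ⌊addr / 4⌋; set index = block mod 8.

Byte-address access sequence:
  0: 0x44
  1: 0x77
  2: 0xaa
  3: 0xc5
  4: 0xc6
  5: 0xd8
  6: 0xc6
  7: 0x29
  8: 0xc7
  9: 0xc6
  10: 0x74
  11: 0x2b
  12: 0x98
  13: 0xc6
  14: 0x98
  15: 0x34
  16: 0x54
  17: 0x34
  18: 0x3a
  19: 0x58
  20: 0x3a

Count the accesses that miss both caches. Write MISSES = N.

  [0] addr=0x44 blk=17 s=1: MISS | VC []
  [1] addr=0x77 blk=29 s=5: MISS | VC []
  [2] addr=0xaa blk=42 s=2: MISS | VC []
  [3] addr=0xc5 blk=49 s=1: MISS | VC [17]
  [4] addr=0xc6 blk=49 s=1: L1-HIT | VC [17]
  [5] addr=0xd8 blk=54 s=6: MISS | VC [17]
  [6] addr=0xc6 blk=49 s=1: L1-HIT | VC [17]
  [7] addr=0x29 blk=10 s=2: MISS | VC [17, 42]
  [8] addr=0xc7 blk=49 s=1: L1-HIT | VC [17, 42]
  [9] addr=0xc6 blk=49 s=1: L1-HIT | VC [17, 42]
  [10] addr=0x74 blk=29 s=5: L1-HIT | VC [17, 42]
  [11] addr=0x2b blk=10 s=2: L1-HIT | VC [17, 42]
  [12] addr=0x98 blk=38 s=6: MISS | VC [17, 42, 54]
  [13] addr=0xc6 blk=49 s=1: L1-HIT | VC [17, 42, 54]
  [14] addr=0x98 blk=38 s=6: L1-HIT | VC [17, 42, 54]
  [15] addr=0x34 blk=13 s=5: MISS | VC [17, 42, 54, 29]
  [16] addr=0x54 blk=21 s=5: MISS | VC [17, 42, 54, 29, 13]
  [17] addr=0x34 blk=13 s=5: VC-HIT | VC [17, 42, 54, 29, 21]
  [18] addr=0x3a blk=14 s=6: MISS | VC [42, 54, 29, 21, 38]
  [19] addr=0x58 blk=22 s=6: MISS | VC [54, 29, 21, 38, 14]
  [20] addr=0x3a blk=14 s=6: VC-HIT | VC [54, 29, 21, 38, 22]

MISSES = 11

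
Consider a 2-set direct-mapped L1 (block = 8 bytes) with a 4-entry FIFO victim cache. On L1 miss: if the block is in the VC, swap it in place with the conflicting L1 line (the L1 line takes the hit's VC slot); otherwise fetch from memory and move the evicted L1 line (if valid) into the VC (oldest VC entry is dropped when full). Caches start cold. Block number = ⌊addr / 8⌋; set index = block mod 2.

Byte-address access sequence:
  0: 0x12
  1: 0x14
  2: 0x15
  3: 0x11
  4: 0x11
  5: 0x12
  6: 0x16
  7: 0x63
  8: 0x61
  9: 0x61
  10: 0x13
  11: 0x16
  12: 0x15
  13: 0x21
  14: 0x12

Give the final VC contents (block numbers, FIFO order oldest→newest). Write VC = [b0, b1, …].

#0 0x12→b2/s0 MISS; vc=[]
#1 0x14→b2/s0 L1-HIT; vc=[]
#2 0x15→b2/s0 L1-HIT; vc=[]
#3 0x11→b2/s0 L1-HIT; vc=[]
#4 0x11→b2/s0 L1-HIT; vc=[]
#5 0x12→b2/s0 L1-HIT; vc=[]
#6 0x16→b2/s0 L1-HIT; vc=[]
#7 0x63→b12/s0 MISS; vc=[2]
#8 0x61→b12/s0 L1-HIT; vc=[2]
#9 0x61→b12/s0 L1-HIT; vc=[2]
#10 0x13→b2/s0 VC-HIT; vc=[12]
#11 0x16→b2/s0 L1-HIT; vc=[12]
#12 0x15→b2/s0 L1-HIT; vc=[12]
#13 0x21→b4/s0 MISS; vc=[12,2]
#14 0x12→b2/s0 VC-HIT; vc=[12,4]

VC = [12, 4]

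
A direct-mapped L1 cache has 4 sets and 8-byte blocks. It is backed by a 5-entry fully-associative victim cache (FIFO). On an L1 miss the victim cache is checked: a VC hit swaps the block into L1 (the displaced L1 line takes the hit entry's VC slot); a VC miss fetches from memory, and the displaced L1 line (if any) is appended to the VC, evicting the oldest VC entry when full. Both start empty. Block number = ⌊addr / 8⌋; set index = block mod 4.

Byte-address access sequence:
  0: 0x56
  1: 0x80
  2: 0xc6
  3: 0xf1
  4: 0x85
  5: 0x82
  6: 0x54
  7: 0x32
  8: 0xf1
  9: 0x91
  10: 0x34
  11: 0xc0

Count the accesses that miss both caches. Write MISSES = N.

  [0] addr=0x56 blk=10 s=2: MISS | VC []
  [1] addr=0x80 blk=16 s=0: MISS | VC []
  [2] addr=0xc6 blk=24 s=0: MISS | VC [16]
  [3] addr=0xf1 blk=30 s=2: MISS | VC [16, 10]
  [4] addr=0x85 blk=16 s=0: VC-HIT | VC [24, 10]
  [5] addr=0x82 blk=16 s=0: L1-HIT | VC [24, 10]
  [6] addr=0x54 blk=10 s=2: VC-HIT | VC [24, 30]
  [7] addr=0x32 blk=6 s=2: MISS | VC [24, 30, 10]
  [8] addr=0xf1 blk=30 s=2: VC-HIT | VC [24, 6, 10]
  [9] addr=0x91 blk=18 s=2: MISS | VC [24, 6, 10, 30]
  [10] addr=0x34 blk=6 s=2: VC-HIT | VC [24, 18, 10, 30]
  [11] addr=0xc0 blk=24 s=0: VC-HIT | VC [16, 18, 10, 30]

MISSES = 6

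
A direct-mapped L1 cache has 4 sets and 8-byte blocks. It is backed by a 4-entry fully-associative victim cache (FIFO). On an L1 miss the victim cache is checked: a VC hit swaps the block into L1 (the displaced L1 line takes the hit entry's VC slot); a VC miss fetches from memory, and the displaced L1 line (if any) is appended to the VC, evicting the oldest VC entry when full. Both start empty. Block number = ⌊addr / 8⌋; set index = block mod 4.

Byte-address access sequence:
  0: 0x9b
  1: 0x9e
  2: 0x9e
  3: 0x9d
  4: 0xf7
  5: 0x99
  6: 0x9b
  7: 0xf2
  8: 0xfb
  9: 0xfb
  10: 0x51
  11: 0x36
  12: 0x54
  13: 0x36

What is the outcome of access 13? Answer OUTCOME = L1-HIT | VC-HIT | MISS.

OUTCOME = VC-HIT

#0 0x9b→b19/s3 MISS; vc=[]
#1 0x9e→b19/s3 L1-HIT; vc=[]
#2 0x9e→b19/s3 L1-HIT; vc=[]
#3 0x9d→b19/s3 L1-HIT; vc=[]
#4 0xf7→b30/s2 MISS; vc=[]
#5 0x99→b19/s3 L1-HIT; vc=[]
#6 0x9b→b19/s3 L1-HIT; vc=[]
#7 0xf2→b30/s2 L1-HIT; vc=[]
#8 0xfb→b31/s3 MISS; vc=[19]
#9 0xfb→b31/s3 L1-HIT; vc=[19]
#10 0x51→b10/s2 MISS; vc=[19,30]
#11 0x36→b6/s2 MISS; vc=[19,30,10]
#12 0x54→b10/s2 VC-HIT; vc=[19,30,6]
#13 0x36→b6/s2 VC-HIT; vc=[19,30,10]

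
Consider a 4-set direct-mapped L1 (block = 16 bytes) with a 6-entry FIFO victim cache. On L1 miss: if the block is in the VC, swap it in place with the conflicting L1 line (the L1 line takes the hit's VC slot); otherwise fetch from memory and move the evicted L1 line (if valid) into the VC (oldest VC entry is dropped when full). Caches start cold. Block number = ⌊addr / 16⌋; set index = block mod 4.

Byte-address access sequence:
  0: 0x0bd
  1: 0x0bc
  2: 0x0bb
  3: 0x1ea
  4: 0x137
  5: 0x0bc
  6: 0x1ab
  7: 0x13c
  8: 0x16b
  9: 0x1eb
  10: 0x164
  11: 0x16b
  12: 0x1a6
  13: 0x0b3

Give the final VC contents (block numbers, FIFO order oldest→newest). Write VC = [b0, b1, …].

0: 0xbd (blk 11, set 3) → MISS  vc=[]
1: 0xbc (blk 11, set 3) → L1-HIT  vc=[]
2: 0xbb (blk 11, set 3) → L1-HIT  vc=[]
3: 0x1ea (blk 30, set 2) → MISS  vc=[]
4: 0x137 (blk 19, set 3) → MISS  vc=[11]
5: 0xbc (blk 11, set 3) → VC-HIT  vc=[19]
6: 0x1ab (blk 26, set 2) → MISS  vc=[19, 30]
7: 0x13c (blk 19, set 3) → VC-HIT  vc=[11, 30]
8: 0x16b (blk 22, set 2) → MISS  vc=[11, 30, 26]
9: 0x1eb (blk 30, set 2) → VC-HIT  vc=[11, 22, 26]
10: 0x164 (blk 22, set 2) → VC-HIT  vc=[11, 30, 26]
11: 0x16b (blk 22, set 2) → L1-HIT  vc=[11, 30, 26]
12: 0x1a6 (blk 26, set 2) → VC-HIT  vc=[11, 30, 22]
13: 0xb3 (blk 11, set 3) → VC-HIT  vc=[19, 30, 22]

VC = [19, 30, 22]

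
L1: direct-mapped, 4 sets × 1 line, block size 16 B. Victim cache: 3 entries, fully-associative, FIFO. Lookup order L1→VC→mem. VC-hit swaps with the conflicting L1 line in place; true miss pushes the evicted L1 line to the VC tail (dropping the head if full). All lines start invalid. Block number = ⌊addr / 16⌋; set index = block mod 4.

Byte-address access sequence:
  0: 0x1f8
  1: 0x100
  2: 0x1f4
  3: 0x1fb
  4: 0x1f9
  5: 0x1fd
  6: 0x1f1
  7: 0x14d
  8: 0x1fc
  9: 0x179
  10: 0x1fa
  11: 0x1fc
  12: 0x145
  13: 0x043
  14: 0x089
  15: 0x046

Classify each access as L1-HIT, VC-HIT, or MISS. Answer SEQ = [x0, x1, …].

#0 0x1f8→b31/s3 MISS; vc=[]
#1 0x100→b16/s0 MISS; vc=[]
#2 0x1f4→b31/s3 L1-HIT; vc=[]
#3 0x1fb→b31/s3 L1-HIT; vc=[]
#4 0x1f9→b31/s3 L1-HIT; vc=[]
#5 0x1fd→b31/s3 L1-HIT; vc=[]
#6 0x1f1→b31/s3 L1-HIT; vc=[]
#7 0x14d→b20/s0 MISS; vc=[16]
#8 0x1fc→b31/s3 L1-HIT; vc=[16]
#9 0x179→b23/s3 MISS; vc=[16,31]
#10 0x1fa→b31/s3 VC-HIT; vc=[16,23]
#11 0x1fc→b31/s3 L1-HIT; vc=[16,23]
#12 0x145→b20/s0 L1-HIT; vc=[16,23]
#13 0x43→b4/s0 MISS; vc=[16,23,20]
#14 0x89→b8/s0 MISS; vc=[23,20,4]
#15 0x46→b4/s0 VC-HIT; vc=[23,20,8]

SEQ = [MISS, MISS, L1-HIT, L1-HIT, L1-HIT, L1-HIT, L1-HIT, MISS, L1-HIT, MISS, VC-HIT, L1-HIT, L1-HIT, MISS, MISS, VC-HIT]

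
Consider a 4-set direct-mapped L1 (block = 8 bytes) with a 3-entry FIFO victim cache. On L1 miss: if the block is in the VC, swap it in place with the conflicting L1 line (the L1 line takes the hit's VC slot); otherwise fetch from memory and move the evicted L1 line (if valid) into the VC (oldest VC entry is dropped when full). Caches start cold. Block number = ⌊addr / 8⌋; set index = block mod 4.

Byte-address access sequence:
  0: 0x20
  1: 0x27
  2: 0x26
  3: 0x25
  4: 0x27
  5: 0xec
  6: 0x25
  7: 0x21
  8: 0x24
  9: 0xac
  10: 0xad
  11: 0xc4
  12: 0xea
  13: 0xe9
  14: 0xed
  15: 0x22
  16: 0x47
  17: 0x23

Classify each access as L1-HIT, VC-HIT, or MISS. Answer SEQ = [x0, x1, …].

SEQ = [MISS, L1-HIT, L1-HIT, L1-HIT, L1-HIT, MISS, L1-HIT, L1-HIT, L1-HIT, MISS, L1-HIT, MISS, VC-HIT, L1-HIT, L1-HIT, VC-HIT, MISS, VC-HIT]

  [0] addr=0x20 blk=4 s=0: MISS | VC []
  [1] addr=0x27 blk=4 s=0: L1-HIT | VC []
  [2] addr=0x26 blk=4 s=0: L1-HIT | VC []
  [3] addr=0x25 blk=4 s=0: L1-HIT | VC []
  [4] addr=0x27 blk=4 s=0: L1-HIT | VC []
  [5] addr=0xec blk=29 s=1: MISS | VC []
  [6] addr=0x25 blk=4 s=0: L1-HIT | VC []
  [7] addr=0x21 blk=4 s=0: L1-HIT | VC []
  [8] addr=0x24 blk=4 s=0: L1-HIT | VC []
  [9] addr=0xac blk=21 s=1: MISS | VC [29]
  [10] addr=0xad blk=21 s=1: L1-HIT | VC [29]
  [11] addr=0xc4 blk=24 s=0: MISS | VC [29, 4]
  [12] addr=0xea blk=29 s=1: VC-HIT | VC [21, 4]
  [13] addr=0xe9 blk=29 s=1: L1-HIT | VC [21, 4]
  [14] addr=0xed blk=29 s=1: L1-HIT | VC [21, 4]
  [15] addr=0x22 blk=4 s=0: VC-HIT | VC [21, 24]
  [16] addr=0x47 blk=8 s=0: MISS | VC [21, 24, 4]
  [17] addr=0x23 blk=4 s=0: VC-HIT | VC [21, 24, 8]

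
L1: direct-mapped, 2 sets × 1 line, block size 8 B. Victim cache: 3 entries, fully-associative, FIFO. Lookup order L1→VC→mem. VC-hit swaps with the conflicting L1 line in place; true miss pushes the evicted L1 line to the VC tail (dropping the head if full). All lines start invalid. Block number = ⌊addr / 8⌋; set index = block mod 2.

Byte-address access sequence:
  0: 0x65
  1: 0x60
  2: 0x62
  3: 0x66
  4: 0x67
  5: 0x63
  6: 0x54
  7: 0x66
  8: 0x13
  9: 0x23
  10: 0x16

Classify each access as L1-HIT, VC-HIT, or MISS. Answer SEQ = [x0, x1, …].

SEQ = [MISS, L1-HIT, L1-HIT, L1-HIT, L1-HIT, L1-HIT, MISS, VC-HIT, MISS, MISS, VC-HIT]

  [0] addr=0x65 blk=12 s=0: MISS | VC []
  [1] addr=0x60 blk=12 s=0: L1-HIT | VC []
  [2] addr=0x62 blk=12 s=0: L1-HIT | VC []
  [3] addr=0x66 blk=12 s=0: L1-HIT | VC []
  [4] addr=0x67 blk=12 s=0: L1-HIT | VC []
  [5] addr=0x63 blk=12 s=0: L1-HIT | VC []
  [6] addr=0x54 blk=10 s=0: MISS | VC [12]
  [7] addr=0x66 blk=12 s=0: VC-HIT | VC [10]
  [8] addr=0x13 blk=2 s=0: MISS | VC [10, 12]
  [9] addr=0x23 blk=4 s=0: MISS | VC [10, 12, 2]
  [10] addr=0x16 blk=2 s=0: VC-HIT | VC [10, 12, 4]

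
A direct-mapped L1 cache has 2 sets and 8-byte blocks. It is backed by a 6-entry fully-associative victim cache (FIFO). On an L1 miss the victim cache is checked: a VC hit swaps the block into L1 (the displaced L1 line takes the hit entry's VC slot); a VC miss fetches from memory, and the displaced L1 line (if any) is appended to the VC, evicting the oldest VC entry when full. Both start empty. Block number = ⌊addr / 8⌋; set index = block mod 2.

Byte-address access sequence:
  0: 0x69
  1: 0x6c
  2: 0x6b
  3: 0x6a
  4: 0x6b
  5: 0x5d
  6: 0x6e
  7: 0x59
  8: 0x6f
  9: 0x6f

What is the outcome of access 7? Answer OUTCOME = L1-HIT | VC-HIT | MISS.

OUTCOME = VC-HIT

  [0] addr=0x69 blk=13 s=1: MISS | VC []
  [1] addr=0x6c blk=13 s=1: L1-HIT | VC []
  [2] addr=0x6b blk=13 s=1: L1-HIT | VC []
  [3] addr=0x6a blk=13 s=1: L1-HIT | VC []
  [4] addr=0x6b blk=13 s=1: L1-HIT | VC []
  [5] addr=0x5d blk=11 s=1: MISS | VC [13]
  [6] addr=0x6e blk=13 s=1: VC-HIT | VC [11]
  [7] addr=0x59 blk=11 s=1: VC-HIT | VC [13]
  [8] addr=0x6f blk=13 s=1: VC-HIT | VC [11]
  [9] addr=0x6f blk=13 s=1: L1-HIT | VC [11]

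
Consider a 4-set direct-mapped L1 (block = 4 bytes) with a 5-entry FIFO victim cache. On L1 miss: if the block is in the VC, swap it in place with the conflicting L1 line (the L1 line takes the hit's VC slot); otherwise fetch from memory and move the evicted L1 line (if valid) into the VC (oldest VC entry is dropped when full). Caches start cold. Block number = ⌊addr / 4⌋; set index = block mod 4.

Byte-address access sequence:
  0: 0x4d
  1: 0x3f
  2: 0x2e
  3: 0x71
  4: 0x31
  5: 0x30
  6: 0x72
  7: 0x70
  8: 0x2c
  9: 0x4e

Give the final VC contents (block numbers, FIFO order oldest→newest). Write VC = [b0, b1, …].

  [0] addr=0x4d blk=19 s=3: MISS | VC []
  [1] addr=0x3f blk=15 s=3: MISS | VC [19]
  [2] addr=0x2e blk=11 s=3: MISS | VC [19, 15]
  [3] addr=0x71 blk=28 s=0: MISS | VC [19, 15]
  [4] addr=0x31 blk=12 s=0: MISS | VC [19, 15, 28]
  [5] addr=0x30 blk=12 s=0: L1-HIT | VC [19, 15, 28]
  [6] addr=0x72 blk=28 s=0: VC-HIT | VC [19, 15, 12]
  [7] addr=0x70 blk=28 s=0: L1-HIT | VC [19, 15, 12]
  [8] addr=0x2c blk=11 s=3: L1-HIT | VC [19, 15, 12]
  [9] addr=0x4e blk=19 s=3: VC-HIT | VC [11, 15, 12]

VC = [11, 15, 12]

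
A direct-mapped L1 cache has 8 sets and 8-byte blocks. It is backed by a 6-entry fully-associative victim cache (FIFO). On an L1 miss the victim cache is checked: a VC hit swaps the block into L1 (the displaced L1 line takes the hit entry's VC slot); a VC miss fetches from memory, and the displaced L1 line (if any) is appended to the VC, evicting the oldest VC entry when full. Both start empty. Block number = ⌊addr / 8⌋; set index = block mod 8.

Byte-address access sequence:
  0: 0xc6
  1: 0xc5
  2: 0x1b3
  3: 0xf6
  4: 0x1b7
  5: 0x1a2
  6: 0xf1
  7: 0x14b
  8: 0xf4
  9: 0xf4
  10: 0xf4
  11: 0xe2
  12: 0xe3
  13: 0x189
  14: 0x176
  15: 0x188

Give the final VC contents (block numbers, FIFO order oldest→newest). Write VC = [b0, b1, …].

VC = [54, 52, 41, 30]

#0 0xc6→b24/s0 MISS; vc=[]
#1 0xc5→b24/s0 L1-HIT; vc=[]
#2 0x1b3→b54/s6 MISS; vc=[]
#3 0xf6→b30/s6 MISS; vc=[54]
#4 0x1b7→b54/s6 VC-HIT; vc=[30]
#5 0x1a2→b52/s4 MISS; vc=[30]
#6 0xf1→b30/s6 VC-HIT; vc=[54]
#7 0x14b→b41/s1 MISS; vc=[54]
#8 0xf4→b30/s6 L1-HIT; vc=[54]
#9 0xf4→b30/s6 L1-HIT; vc=[54]
#10 0xf4→b30/s6 L1-HIT; vc=[54]
#11 0xe2→b28/s4 MISS; vc=[54,52]
#12 0xe3→b28/s4 L1-HIT; vc=[54,52]
#13 0x189→b49/s1 MISS; vc=[54,52,41]
#14 0x176→b46/s6 MISS; vc=[54,52,41,30]
#15 0x188→b49/s1 L1-HIT; vc=[54,52,41,30]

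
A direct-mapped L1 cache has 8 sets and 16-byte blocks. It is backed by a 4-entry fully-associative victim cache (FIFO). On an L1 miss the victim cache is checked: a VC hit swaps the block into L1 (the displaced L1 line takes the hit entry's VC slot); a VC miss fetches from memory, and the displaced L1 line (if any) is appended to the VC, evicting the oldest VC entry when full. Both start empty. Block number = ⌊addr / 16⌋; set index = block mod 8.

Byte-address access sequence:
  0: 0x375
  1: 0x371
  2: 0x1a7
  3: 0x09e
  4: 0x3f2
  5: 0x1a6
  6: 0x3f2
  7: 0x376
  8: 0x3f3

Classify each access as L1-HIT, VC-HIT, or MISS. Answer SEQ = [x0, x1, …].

SEQ = [MISS, L1-HIT, MISS, MISS, MISS, L1-HIT, L1-HIT, VC-HIT, VC-HIT]

  [0] addr=0x375 blk=55 s=7: MISS | VC []
  [1] addr=0x371 blk=55 s=7: L1-HIT | VC []
  [2] addr=0x1a7 blk=26 s=2: MISS | VC []
  [3] addr=0x9e blk=9 s=1: MISS | VC []
  [4] addr=0x3f2 blk=63 s=7: MISS | VC [55]
  [5] addr=0x1a6 blk=26 s=2: L1-HIT | VC [55]
  [6] addr=0x3f2 blk=63 s=7: L1-HIT | VC [55]
  [7] addr=0x376 blk=55 s=7: VC-HIT | VC [63]
  [8] addr=0x3f3 blk=63 s=7: VC-HIT | VC [55]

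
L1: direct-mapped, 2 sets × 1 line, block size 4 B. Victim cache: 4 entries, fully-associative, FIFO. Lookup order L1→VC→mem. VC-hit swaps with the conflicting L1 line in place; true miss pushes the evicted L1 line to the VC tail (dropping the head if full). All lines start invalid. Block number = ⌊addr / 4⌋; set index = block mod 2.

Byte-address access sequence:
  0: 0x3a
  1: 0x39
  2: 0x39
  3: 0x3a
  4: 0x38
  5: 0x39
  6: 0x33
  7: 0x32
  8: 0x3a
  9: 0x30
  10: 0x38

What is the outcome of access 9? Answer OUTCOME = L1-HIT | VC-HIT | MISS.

OUTCOME = VC-HIT

  [0] addr=0x3a blk=14 s=0: MISS | VC []
  [1] addr=0x39 blk=14 s=0: L1-HIT | VC []
  [2] addr=0x39 blk=14 s=0: L1-HIT | VC []
  [3] addr=0x3a blk=14 s=0: L1-HIT | VC []
  [4] addr=0x38 blk=14 s=0: L1-HIT | VC []
  [5] addr=0x39 blk=14 s=0: L1-HIT | VC []
  [6] addr=0x33 blk=12 s=0: MISS | VC [14]
  [7] addr=0x32 blk=12 s=0: L1-HIT | VC [14]
  [8] addr=0x3a blk=14 s=0: VC-HIT | VC [12]
  [9] addr=0x30 blk=12 s=0: VC-HIT | VC [14]
  [10] addr=0x38 blk=14 s=0: VC-HIT | VC [12]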